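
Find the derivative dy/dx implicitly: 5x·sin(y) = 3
Differentiate both sides with respect to x, treating y as y(x). By the chain rule, any term containing y contributes a factor of y' = dy/dx when we differentiate it.

Move every term to one side and write the relation as F(x, y) = 0. Term by term,
  d/dx[5x·sin(y)] = 5x·y'·cos(y) + 5sin(y)
  d/dx[-3] = 0

The pieces without y' make up ∂F/∂x and the coefficient of y' is ∂F/∂y:
  ∂F/∂x = 5sin(y),
  ∂F/∂y = 5x·cos(y).

Since d/dx[F] = ∂F/∂x + (∂F/∂y)·y' = 0, solve for y':
  (∂F/∂y)·y' = -∂F/∂x
  dy/dx = -(∂F/∂x)/(∂F/∂y) = -(5sin(y))/(5x·cos(y)) = -tan(y)/x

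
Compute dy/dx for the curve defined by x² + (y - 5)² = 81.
Differentiate the relation implicitly: treat y = y(x) and apply the chain rule, so every y-derivative picks up a y' = dy/dx factor.

With everything moved to the left-hand side, differentiate term by term:
  d/dx[x^2] = 2x
  d/dx[(y - 5)^2] = 2·y'(y - 5)
  d/dx[-81] = 0

Separating the contributions that come from x directly and those that come through y:
  without y':      2x
  multiplying y':  2y - 10

so (2x) + (2y - 10)·y' = 0, and therefore
  dy/dx = -(2x)/(2y - 10) = -x/(y - 5)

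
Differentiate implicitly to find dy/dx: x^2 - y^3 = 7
Take d/dx of both sides. Since y is implicitly a function of x, the chain rule attaches a y' = dy/dx factor whenever we differentiate through y.

Set F(x, y) = (left side) − (right side), so the curve is F = 0. Differentiating each term of F:
  d/dx[x^2] = 2x
  d/dx[-y^3] = -3y^2·y'
  d/dx[-7] = 0

Collecting, the y'-free part is the partial derivative in x and the y' coefficient is the partial derivative in y:
  ∂F/∂x = 2x
  ∂F/∂y = -3y^2

so d/dx[F(x, y(x))] = ∂F/∂x + (∂F/∂y)·y' = 0. Rearranging,
  dy/dx = -(∂F/∂x)/(∂F/∂y) = -(2x)/(-3y^2) = 2x/(3y^2)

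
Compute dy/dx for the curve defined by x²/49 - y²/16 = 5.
Differentiate both sides with respect to x, treating y as y(x). By the chain rule, any term containing y contributes a factor of y' = dy/dx when we differentiate it.

Move every term to one side and write the relation as F(x, y) = 0. Term by term,
  d/dx[x^2/49] = 2x/49
  d/dx[-y^2/16] = -y·y'/8
  d/dx[-5] = 0

The pieces without y' make up ∂F/∂x and the coefficient of y' is ∂F/∂y:
  ∂F/∂x = 2x/49,
  ∂F/∂y = -y/8.

Since d/dx[F] = ∂F/∂x + (∂F/∂y)·y' = 0, solve for y':
  (∂F/∂y)·y' = -∂F/∂x
  dy/dx = -(∂F/∂x)/(∂F/∂y) = -(2x/49)/(-y/8) = 16x/(49y)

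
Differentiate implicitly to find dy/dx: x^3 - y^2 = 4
Differentiate both sides with respect to x, treating y as y(x). By the chain rule, any term containing y contributes a factor of y' = dy/dx when we differentiate it.

Move every term to one side and write the relation as F(x, y) = 0. Term by term,
  d/dx[x^3] = 3x^2
  d/dx[-y^2] = -2y·y'
  d/dx[-4] = 0

The pieces without y' make up ∂F/∂x and the coefficient of y' is ∂F/∂y:
  ∂F/∂x = 3x^2,
  ∂F/∂y = -2y.

Since d/dx[F] = ∂F/∂x + (∂F/∂y)·y' = 0, solve for y':
  (∂F/∂y)·y' = -∂F/∂x
  dy/dx = -(∂F/∂x)/(∂F/∂y) = -(3x^2)/(-2y) = 3x^2/(2y)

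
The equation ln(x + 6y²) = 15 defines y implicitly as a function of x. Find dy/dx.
Differentiate both sides with respect to x, treating y as y(x). By the chain rule, any term containing y contributes a factor of y' = dy/dx when we differentiate it.

Move every term to one side and write the relation as F(x, y) = 0. Term by term,
  d/dx[ln(x + 6y^2)] = (12y·y' + 1)/(x + 6y^2)
  d/dx[-15] = 0

The pieces without y' make up ∂F/∂x and the coefficient of y' is ∂F/∂y:
  ∂F/∂x = 1/(x + 6y^2),
  ∂F/∂y = 12y/(x + 6y^2).

Since d/dx[F] = ∂F/∂x + (∂F/∂y)·y' = 0, solve for y':
  (∂F/∂y)·y' = -∂F/∂x
  dy/dx = -(∂F/∂x)/(∂F/∂y) = -(1/(x + 6y^2))/(12y/(x + 6y^2)) = -1/(12y)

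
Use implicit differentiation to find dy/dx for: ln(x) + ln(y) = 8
Apply d/dx to both sides, remembering that y depends on x. Each occurrence of y therefore brings in a y' = dy/dx via the chain rule.

With F(x, y) equal to the left-hand side minus the right, differentiate F term by term:
  d/dx[ln(x)] = 1/x
  d/dx[ln(y)] = y'/y
  d/dx[-8] = 0
Adding these up, d/dx[F] = 0 becomes
  (1/x) + (1/y)·y' = 0,
so isolating y',
  dy/dx = -(1/x)/(1/y) = -y/x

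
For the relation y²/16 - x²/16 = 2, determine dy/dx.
Take d/dx of both sides. Since y is implicitly a function of x, the chain rule attaches a y' = dy/dx factor whenever we differentiate through y.

Set F(x, y) = (left side) − (right side), so the curve is F = 0. Differentiating each term of F:
  d/dx[-x^2/16] = -x/8
  d/dx[y^2/16] = y·y'/8
  d/dx[-2] = 0

Collecting, the y'-free part is the partial derivative in x and the y' coefficient is the partial derivative in y:
  ∂F/∂x = -x/8
  ∂F/∂y = y/8

so d/dx[F(x, y(x))] = ∂F/∂x + (∂F/∂y)·y' = 0. Rearranging,
  dy/dx = -(∂F/∂x)/(∂F/∂y) = -(-x/8)/(y/8) = x/y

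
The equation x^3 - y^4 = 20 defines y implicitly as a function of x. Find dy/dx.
Apply d/dx to both sides, remembering that y depends on x. Each occurrence of y therefore brings in a y' = dy/dx via the chain rule.

With F(x, y) equal to the left-hand side minus the right, differentiate F term by term:
  d/dx[x^3] = 3x^2
  d/dx[-y^4] = -4y^3·y'
  d/dx[-20] = 0
Adding these up, d/dx[F] = 0 becomes
  (3x^2) + (-4y^3)·y' = 0,
so isolating y',
  dy/dx = -(3x^2)/(-4y^3) = 3x^2/(4y^3)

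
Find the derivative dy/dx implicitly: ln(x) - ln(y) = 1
Differentiate the relation implicitly: treat y = y(x) and apply the chain rule, so every y-derivative picks up a y' = dy/dx factor.

With everything moved to the left-hand side, differentiate term by term:
  d/dx[ln(x)] = 1/x
  d/dx[-ln(y)] = -y'/y
  d/dx[-1] = 0

Separating the contributions that come from x directly and those that come through y:
  without y':      1/x
  multiplying y':  -1/y

so (1/x) + (-1/y)·y' = 0, and therefore
  dy/dx = -(1/x)/(-1/y) = y/x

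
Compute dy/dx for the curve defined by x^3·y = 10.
Apply d/dx to both sides, remembering that y depends on x. Each occurrence of y therefore brings in a y' = dy/dx via the chain rule.

With F(x, y) equal to the left-hand side minus the right, differentiate F term by term:
  d/dx[x^3y] = x^3·y' + 3x^2y
  d/dx[-10] = 0
Adding these up, d/dx[F] = 0 becomes
  (3x^2y) + (x^3)·y' = 0,
so isolating y',
  dy/dx = -(3x^2y)/(x^3) = -3y/x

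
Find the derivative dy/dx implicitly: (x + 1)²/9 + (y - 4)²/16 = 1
Take d/dx of both sides. Since y is implicitly a function of x, the chain rule attaches a y' = dy/dx factor whenever we differentiate through y.

Set F(x, y) = (left side) − (right side), so the curve is F = 0. Differentiating each term of F:
  d/dx[(x + 1)^2/9] = 2x/9 + 2/9
  d/dx[(y - 4)^2/16] = y'(y - 4)/8
  d/dx[-1] = 0

Collecting, the y'-free part is the partial derivative in x and the y' coefficient is the partial derivative in y:
  ∂F/∂x = 2x/9 + 2/9
  ∂F/∂y = y/8 - 1/2

so d/dx[F(x, y(x))] = ∂F/∂x + (∂F/∂y)·y' = 0. Rearranging,
  dy/dx = -(∂F/∂x)/(∂F/∂y) = -(2x/9 + 2/9)/(y/8 - 1/2)
        = -(2(x + 1)/9)/((y - 4)/8) = 16(-x - 1)/(9(y - 4))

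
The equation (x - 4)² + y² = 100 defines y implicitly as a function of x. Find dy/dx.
Differentiate the relation implicitly: treat y = y(x) and apply the chain rule, so every y-derivative picks up a y' = dy/dx factor.

With everything moved to the left-hand side, differentiate term by term:
  d/dx[y^2] = 2y·y'
  d/dx[(x - 4)^2] = 2x - 8
  d/dx[-100] = 0

Separating the contributions that come from x directly and those that come through y:
  without y':      2x - 8
  multiplying y':  2y

so (2x - 8) + (2y)·y' = 0, and therefore
  dy/dx = -(2x - 8)/(2y) = (4 - x)/y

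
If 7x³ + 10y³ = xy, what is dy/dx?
Differentiate the relation implicitly: treat y = y(x) and apply the chain rule, so every y-derivative picks up a y' = dy/dx factor.

With everything moved to the left-hand side, differentiate term by term:
  d/dx[7x^3] = 21x^2
  d/dx[-xy] = -x·y' - y
  d/dx[10y^3] = 30y^2·y'

Separating the contributions that come from x directly and those that come through y:
  without y':      21x^2 - y
  multiplying y':  -x + 30y^2

so (21x^2 - y) + (-x + 30y^2)·y' = 0, and therefore
  dy/dx = -(21x^2 - y)/(-x + 30y^2) = (21x^2 - y)/(x - 30y^2)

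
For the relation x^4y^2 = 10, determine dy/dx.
Take d/dx of both sides. Since y is implicitly a function of x, the chain rule attaches a y' = dy/dx factor whenever we differentiate through y.

Set F(x, y) = (left side) − (right side), so the curve is F = 0. Differentiating each term of F:
  d/dx[x^4y^2] = 2x^4y·y' + 4x^3y^2
  d/dx[-10] = 0

Collecting, the y'-free part is the partial derivative in x and the y' coefficient is the partial derivative in y:
  ∂F/∂x = 4x^3y^2
  ∂F/∂y = 2x^4y

so d/dx[F(x, y(x))] = ∂F/∂x + (∂F/∂y)·y' = 0. Rearranging,
  dy/dx = -(∂F/∂x)/(∂F/∂y) = -(4x^3y^2)/(2x^4y) = -2y/x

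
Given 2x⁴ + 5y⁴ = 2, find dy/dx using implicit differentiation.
Differentiate both sides with respect to x, treating y as y(x). By the chain rule, any term containing y contributes a factor of y' = dy/dx when we differentiate it.

Move every term to one side and write the relation as F(x, y) = 0. Term by term,
  d/dx[2x^4] = 8x^3
  d/dx[5y^4] = 20y^3·y'
  d/dx[-2] = 0

The pieces without y' make up ∂F/∂x and the coefficient of y' is ∂F/∂y:
  ∂F/∂x = 8x^3,
  ∂F/∂y = 20y^3.

Since d/dx[F] = ∂F/∂x + (∂F/∂y)·y' = 0, solve for y':
  (∂F/∂y)·y' = -∂F/∂x
  dy/dx = -(∂F/∂x)/(∂F/∂y) = -(8x^3)/(20y^3) = -2x^3/(5y^3)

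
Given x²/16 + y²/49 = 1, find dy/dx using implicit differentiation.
Differentiate the relation implicitly: treat y = y(x) and apply the chain rule, so every y-derivative picks up a y' = dy/dx factor.

With everything moved to the left-hand side, differentiate term by term:
  d/dx[x^2/16] = x/8
  d/dx[y^2/49] = 2y·y'/49
  d/dx[-1] = 0

Separating the contributions that come from x directly and those that come through y:
  without y':      x/8
  multiplying y':  2y/49

so (x/8) + (2y/49)·y' = 0, and therefore
  dy/dx = -(x/8)/(2y/49) = -49x/(16y)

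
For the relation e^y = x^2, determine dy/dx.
Take d/dx of both sides. Since y is implicitly a function of x, the chain rule attaches a y' = dy/dx factor whenever we differentiate through y.

Set F(x, y) = (left side) − (right side), so the curve is F = 0. Differentiating each term of F:
  d/dx[-x^2] = -2x
  d/dx[e^(y)] = y'·e^(y)

Collecting, the y'-free part is the partial derivative in x and the y' coefficient is the partial derivative in y:
  ∂F/∂x = -2x
  ∂F/∂y = e^(y)

so d/dx[F(x, y(x))] = ∂F/∂x + (∂F/∂y)·y' = 0. Rearranging,
  dy/dx = -(∂F/∂x)/(∂F/∂y) = -(-2x)/(e^(y)) = 2x·e^(-y)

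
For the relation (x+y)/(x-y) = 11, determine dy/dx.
Differentiate both sides with respect to x, treating y as y(x). By the chain rule, any term containing y contributes a factor of y' = dy/dx when we differentiate it.

Move every term to one side and write the relation as F(x, y) = 0. Term by term,
  d/dx[(x + y)/(x - y)] = (y' + 1)/(x - y) + (x + y)(y' - 1)/(x - y)^2
  d/dx[-11] = 0

The pieces without y' make up ∂F/∂x and the coefficient of y' is ∂F/∂y:
  ∂F/∂x = 1/(x - y) - (x + y)/(x - y)^2,
  ∂F/∂y = 1/(x - y) + (x + y)/(x - y)^2.

Since d/dx[F] = ∂F/∂x + (∂F/∂y)·y' = 0, solve for y':
  (∂F/∂y)·y' = -∂F/∂x
  dy/dx = -(∂F/∂x)/(∂F/∂y) = -(1/(x - y) - (x + y)/(x - y)^2)/(1/(x - y) + (x + y)/(x - y)^2)
        = -(-2y/(x - y)^2)/(2x/(x - y)^2) = y/x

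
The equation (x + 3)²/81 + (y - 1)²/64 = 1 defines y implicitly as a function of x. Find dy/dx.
Differentiate the relation implicitly: treat y = y(x) and apply the chain rule, so every y-derivative picks up a y' = dy/dx factor.

With everything moved to the left-hand side, differentiate term by term:
  d/dx[(x + 3)^2/81] = 2x/81 + 2/27
  d/dx[(y - 1)^2/64] = y'(y - 1)/32
  d/dx[-1] = 0

Separating the contributions that come from x directly and those that come through y:
  without y':      2x/81 + 2/27
  multiplying y':  y/32 - 1/32

so (2x/81 + 2/27) + (y/32 - 1/32)·y' = 0, and therefore
  dy/dx = -(2x/81 + 2/27)/(y/32 - 1/32)
        = -(2(x + 3)/81)/((y - 1)/32) = 64(-x - 3)/(81(y - 1))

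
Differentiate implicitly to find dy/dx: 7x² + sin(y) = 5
Differentiate both sides with respect to x, treating y as y(x). By the chain rule, any term containing y contributes a factor of y' = dy/dx when we differentiate it.

Move every term to one side and write the relation as F(x, y) = 0. Term by term,
  d/dx[7x^2] = 14x
  d/dx[sin(y)] = y'·cos(y)
  d/dx[-5] = 0

The pieces without y' make up ∂F/∂x and the coefficient of y' is ∂F/∂y:
  ∂F/∂x = 14x,
  ∂F/∂y = cos(y).

Since d/dx[F] = ∂F/∂x + (∂F/∂y)·y' = 0, solve for y':
  (∂F/∂y)·y' = -∂F/∂x
  dy/dx = -(∂F/∂x)/(∂F/∂y) = -(14x)/(cos(y)) = -14x/cos(y)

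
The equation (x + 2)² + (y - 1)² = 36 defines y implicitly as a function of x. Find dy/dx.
Differentiate the relation implicitly: treat y = y(x) and apply the chain rule, so every y-derivative picks up a y' = dy/dx factor.

With everything moved to the left-hand side, differentiate term by term:
  d/dx[(x + 2)^2] = 2x + 4
  d/dx[(y - 1)^2] = 2·y'(y - 1)
  d/dx[-36] = 0

Separating the contributions that come from x directly and those that come through y:
  without y':      2x + 4
  multiplying y':  2y - 2

so (2x + 4) + (2y - 2)·y' = 0, and therefore
  dy/dx = -(2x + 4)/(2y - 2) = (-x - 2)/(y - 1)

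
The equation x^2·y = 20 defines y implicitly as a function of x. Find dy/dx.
Differentiate the relation implicitly: treat y = y(x) and apply the chain rule, so every y-derivative picks up a y' = dy/dx factor.

With everything moved to the left-hand side, differentiate term by term:
  d/dx[x^2y] = x^2·y' + 2xy
  d/dx[-20] = 0

Separating the contributions that come from x directly and those that come through y:
  without y':      2xy
  multiplying y':  x^2

so (2xy) + (x^2)·y' = 0, and therefore
  dy/dx = -(2xy)/(x^2) = -2y/x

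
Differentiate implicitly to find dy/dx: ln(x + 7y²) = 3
Differentiate both sides with respect to x, treating y as y(x). By the chain rule, any term containing y contributes a factor of y' = dy/dx when we differentiate it.

Move every term to one side and write the relation as F(x, y) = 0. Term by term,
  d/dx[ln(x + 7y^2)] = (14y·y' + 1)/(x + 7y^2)
  d/dx[-3] = 0

The pieces without y' make up ∂F/∂x and the coefficient of y' is ∂F/∂y:
  ∂F/∂x = 1/(x + 7y^2),
  ∂F/∂y = 14y/(x + 7y^2).

Since d/dx[F] = ∂F/∂x + (∂F/∂y)·y' = 0, solve for y':
  (∂F/∂y)·y' = -∂F/∂x
  dy/dx = -(∂F/∂x)/(∂F/∂y) = -(1/(x + 7y^2))/(14y/(x + 7y^2)) = -1/(14y)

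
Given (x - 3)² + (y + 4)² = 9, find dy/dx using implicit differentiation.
Differentiate both sides with respect to x, treating y as y(x). By the chain rule, any term containing y contributes a factor of y' = dy/dx when we differentiate it.

Move every term to one side and write the relation as F(x, y) = 0. Term by term,
  d/dx[(x - 3)^2] = 2x - 6
  d/dx[(y + 4)^2] = 2·y'(y + 4)
  d/dx[-9] = 0

The pieces without y' make up ∂F/∂x and the coefficient of y' is ∂F/∂y:
  ∂F/∂x = 2x - 6,
  ∂F/∂y = 2y + 8.

Since d/dx[F] = ∂F/∂x + (∂F/∂y)·y' = 0, solve for y':
  (∂F/∂y)·y' = -∂F/∂x
  dy/dx = -(∂F/∂x)/(∂F/∂y) = -(2x - 6)/(2y + 8) = (3 - x)/(y + 4)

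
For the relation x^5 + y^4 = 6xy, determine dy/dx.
Apply d/dx to both sides, remembering that y depends on x. Each occurrence of y therefore brings in a y' = dy/dx via the chain rule.

With F(x, y) equal to the left-hand side minus the right, differentiate F term by term:
  d/dx[x^5] = 5x^4
  d/dx[-6xy] = -6x·y' - 6y
  d/dx[y^4] = 4y^3·y'
Adding these up, d/dx[F] = 0 becomes
  (5x^4 - 6y) + (-6x + 4y^3)·y' = 0,
so isolating y',
  dy/dx = -(5x^4 - 6y)/(-6x + 4y^3) = (5x^4 - 6y)/(2(3x - 2y^3))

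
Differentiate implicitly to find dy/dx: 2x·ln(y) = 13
Differentiate the relation implicitly: treat y = y(x) and apply the chain rule, so every y-derivative picks up a y' = dy/dx factor.

With everything moved to the left-hand side, differentiate term by term:
  d/dx[2x·ln(y)] = 2x·y'/y + 2ln(y)
  d/dx[-13] = 0

Separating the contributions that come from x directly and those that come through y:
  without y':      2ln(y)
  multiplying y':  2x/y

so (2ln(y)) + (2x/y)·y' = 0, and therefore
  dy/dx = -(2ln(y))/(2x/y) = -y·ln(y)/x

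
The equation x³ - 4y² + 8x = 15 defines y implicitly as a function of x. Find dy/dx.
Differentiate the relation implicitly: treat y = y(x) and apply the chain rule, so every y-derivative picks up a y' = dy/dx factor.

With everything moved to the left-hand side, differentiate term by term:
  d/dx[x^3] = 3x^2
  d/dx[8x] = 8
  d/dx[-4y^2] = -8y·y'
  d/dx[-15] = 0

Separating the contributions that come from x directly and those that come through y:
  without y':      3x^2 + 8
  multiplying y':  -8y

so (3x^2 + 8) + (-8y)·y' = 0, and therefore
  dy/dx = -(3x^2 + 8)/(-8y) = (3x^2 + 8)/(8y)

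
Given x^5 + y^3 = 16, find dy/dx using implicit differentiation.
Take d/dx of both sides. Since y is implicitly a function of x, the chain rule attaches a y' = dy/dx factor whenever we differentiate through y.

Set F(x, y) = (left side) − (right side), so the curve is F = 0. Differentiating each term of F:
  d/dx[x^5] = 5x^4
  d/dx[y^3] = 3y^2·y'
  d/dx[-16] = 0

Collecting, the y'-free part is the partial derivative in x and the y' coefficient is the partial derivative in y:
  ∂F/∂x = 5x^4
  ∂F/∂y = 3y^2

so d/dx[F(x, y(x))] = ∂F/∂x + (∂F/∂y)·y' = 0. Rearranging,
  dy/dx = -(∂F/∂x)/(∂F/∂y) = -(5x^4)/(3y^2) = -5x^4/(3y^2)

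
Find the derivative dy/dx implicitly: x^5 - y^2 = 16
Apply d/dx to both sides, remembering that y depends on x. Each occurrence of y therefore brings in a y' = dy/dx via the chain rule.

With F(x, y) equal to the left-hand side minus the right, differentiate F term by term:
  d/dx[x^5] = 5x^4
  d/dx[-y^2] = -2y·y'
  d/dx[-16] = 0
Adding these up, d/dx[F] = 0 becomes
  (5x^4) + (-2y)·y' = 0,
so isolating y',
  dy/dx = -(5x^4)/(-2y) = 5x^4/(2y)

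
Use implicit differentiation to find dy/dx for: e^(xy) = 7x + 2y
Apply d/dx to both sides, remembering that y depends on x. Each occurrence of y therefore brings in a y' = dy/dx via the chain rule.

With F(x, y) equal to the left-hand side minus the right, differentiate F term by term:
  d/dx[-7x] = -7
  d/dx[-2y] = -2·y'
  d/dx[e^(xy)] = (x·y' + y)·e^(xy)
Adding these up, d/dx[F] = 0 becomes
  (y·e^(xy) - 7) + (x·e^(xy) - 2)·y' = 0,
so isolating y',
  dy/dx = -(y·e^(xy) - 7)/(x·e^(xy) - 2) = (-y·e^(xy) + 7)/(x·e^(xy) - 2)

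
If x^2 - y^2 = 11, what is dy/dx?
Apply d/dx to both sides, remembering that y depends on x. Each occurrence of y therefore brings in a y' = dy/dx via the chain rule.

With F(x, y) equal to the left-hand side minus the right, differentiate F term by term:
  d/dx[x^2] = 2x
  d/dx[-y^2] = -2y·y'
  d/dx[-11] = 0
Adding these up, d/dx[F] = 0 becomes
  (2x) + (-2y)·y' = 0,
so isolating y',
  dy/dx = -(2x)/(-2y) = x/y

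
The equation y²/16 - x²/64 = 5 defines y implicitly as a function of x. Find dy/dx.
Take d/dx of both sides. Since y is implicitly a function of x, the chain rule attaches a y' = dy/dx factor whenever we differentiate through y.

Set F(x, y) = (left side) − (right side), so the curve is F = 0. Differentiating each term of F:
  d/dx[-x^2/64] = -x/32
  d/dx[y^2/16] = y·y'/8
  d/dx[-5] = 0

Collecting, the y'-free part is the partial derivative in x and the y' coefficient is the partial derivative in y:
  ∂F/∂x = -x/32
  ∂F/∂y = y/8

so d/dx[F(x, y(x))] = ∂F/∂x + (∂F/∂y)·y' = 0. Rearranging,
  dy/dx = -(∂F/∂x)/(∂F/∂y) = -(-x/32)/(y/8) = x/(4y)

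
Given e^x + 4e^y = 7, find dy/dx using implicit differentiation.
Differentiate the relation implicitly: treat y = y(x) and apply the chain rule, so every y-derivative picks up a y' = dy/dx factor.

With everything moved to the left-hand side, differentiate term by term:
  d/dx[e^(x)] = e^(x)
  d/dx[4e^(y)] = 4·y'·e^(y)
  d/dx[-7] = 0

Separating the contributions that come from x directly and those that come through y:
  without y':      e^(x)
  multiplying y':  4e^(y)

so (e^(x)) + (4e^(y))·y' = 0, and therefore
  dy/dx = -(e^(x))/(4e^(y)) = -e^(x - y)/4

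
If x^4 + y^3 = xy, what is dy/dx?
Take d/dx of both sides. Since y is implicitly a function of x, the chain rule attaches a y' = dy/dx factor whenever we differentiate through y.

Set F(x, y) = (left side) − (right side), so the curve is F = 0. Differentiating each term of F:
  d/dx[x^4] = 4x^3
  d/dx[-xy] = -x·y' - y
  d/dx[y^3] = 3y^2·y'

Collecting, the y'-free part is the partial derivative in x and the y' coefficient is the partial derivative in y:
  ∂F/∂x = 4x^3 - y
  ∂F/∂y = -x + 3y^2

so d/dx[F(x, y(x))] = ∂F/∂x + (∂F/∂y)·y' = 0. Rearranging,
  dy/dx = -(∂F/∂x)/(∂F/∂y) = -(4x^3 - y)/(-x + 3y^2) = (4x^3 - y)/(x - 3y^2)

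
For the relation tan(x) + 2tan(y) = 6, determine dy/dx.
Differentiate both sides with respect to x, treating y as y(x). By the chain rule, any term containing y contributes a factor of y' = dy/dx when we differentiate it.

Move every term to one side and write the relation as F(x, y) = 0. Term by term,
  d/dx[tan(x)] = tan(x)^2 + 1
  d/dx[2tan(y)] = 2·y'(tan(y)^2 + 1)
  d/dx[-6] = 0

The pieces without y' make up ∂F/∂x and the coefficient of y' is ∂F/∂y:
  ∂F/∂x = tan(x)^2 + 1,
  ∂F/∂y = 2tan(y)^2 + 2.

Since d/dx[F] = ∂F/∂x + (∂F/∂y)·y' = 0, solve for y':
  (∂F/∂y)·y' = -∂F/∂x
  dy/dx = -(∂F/∂x)/(∂F/∂y) = -(tan(x)^2 + 1)/(2tan(y)^2 + 2) = -cos(y)^2/(2cos(x)^2)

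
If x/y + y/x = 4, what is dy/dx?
Differentiate the relation implicitly: treat y = y(x) and apply the chain rule, so every y-derivative picks up a y' = dy/dx factor.

With everything moved to the left-hand side, differentiate term by term:
  d/dx[x/y] = -x·y'/y^2 + 1/y
  d/dx[y/x] = y'/x - y/x^2
  d/dx[-4] = 0

Separating the contributions that come from x directly and those that come through y:
  without y':      1/y - y/x^2
  multiplying y':  -x/y^2 + 1/x

so (1/y - y/x^2) + (-x/y^2 + 1/x)·y' = 0, and therefore
  dy/dx = -(1/y - y/x^2)/(-x/y^2 + 1/x)
        = -((x - y)(x + y)/(x^2y))/(-(x - y)(x + y)/(xy^2)) = y/x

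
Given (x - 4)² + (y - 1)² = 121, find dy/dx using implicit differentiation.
Differentiate the relation implicitly: treat y = y(x) and apply the chain rule, so every y-derivative picks up a y' = dy/dx factor.

With everything moved to the left-hand side, differentiate term by term:
  d/dx[(x - 4)^2] = 2x - 8
  d/dx[(y - 1)^2] = 2·y'(y - 1)
  d/dx[-121] = 0

Separating the contributions that come from x directly and those that come through y:
  without y':      2x - 8
  multiplying y':  2y - 2

so (2x - 8) + (2y - 2)·y' = 0, and therefore
  dy/dx = -(2x - 8)/(2y - 2) = (4 - x)/(y - 1)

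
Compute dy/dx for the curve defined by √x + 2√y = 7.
Take d/dx of both sides. Since y is implicitly a function of x, the chain rule attaches a y' = dy/dx factor whenever we differentiate through y.

Set F(x, y) = (left side) − (right side), so the curve is F = 0. Differentiating each term of F:
  d/dx[√(x)] = 1/(2√(x))
  d/dx[2√(y)] = y'/√(y)
  d/dx[-7] = 0

Collecting, the y'-free part is the partial derivative in x and the y' coefficient is the partial derivative in y:
  ∂F/∂x = 1/(2√(x))
  ∂F/∂y = 1/√(y)

so d/dx[F(x, y(x))] = ∂F/∂x + (∂F/∂y)·y' = 0. Rearranging,
  dy/dx = -(∂F/∂x)/(∂F/∂y) = -(1/(2√(x)))/(1/√(y)) = -√(y)/(2√(x))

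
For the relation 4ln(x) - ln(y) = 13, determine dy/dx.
Differentiate both sides with respect to x, treating y as y(x). By the chain rule, any term containing y contributes a factor of y' = dy/dx when we differentiate it.

Move every term to one side and write the relation as F(x, y) = 0. Term by term,
  d/dx[4ln(x)] = 4/x
  d/dx[-ln(y)] = -y'/y
  d/dx[-13] = 0

The pieces without y' make up ∂F/∂x and the coefficient of y' is ∂F/∂y:
  ∂F/∂x = 4/x,
  ∂F/∂y = -1/y.

Since d/dx[F] = ∂F/∂x + (∂F/∂y)·y' = 0, solve for y':
  (∂F/∂y)·y' = -∂F/∂x
  dy/dx = -(∂F/∂x)/(∂F/∂y) = -(4/x)/(-1/y) = 4y/x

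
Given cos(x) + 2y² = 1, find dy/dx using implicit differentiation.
Differentiate the relation implicitly: treat y = y(x) and apply the chain rule, so every y-derivative picks up a y' = dy/dx factor.

With everything moved to the left-hand side, differentiate term by term:
  d/dx[2y^2] = 4y·y'
  d/dx[cos(x)] = -sin(x)
  d/dx[-1] = 0

Separating the contributions that come from x directly and those that come through y:
  without y':      -sin(x)
  multiplying y':  4y

so (-sin(x)) + (4y)·y' = 0, and therefore
  dy/dx = -(-sin(x))/(4y) = sin(x)/(4y)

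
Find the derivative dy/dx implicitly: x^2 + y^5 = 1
Take d/dx of both sides. Since y is implicitly a function of x, the chain rule attaches a y' = dy/dx factor whenever we differentiate through y.

Set F(x, y) = (left side) − (right side), so the curve is F = 0. Differentiating each term of F:
  d/dx[x^2] = 2x
  d/dx[y^5] = 5y^4·y'
  d/dx[-1] = 0

Collecting, the y'-free part is the partial derivative in x and the y' coefficient is the partial derivative in y:
  ∂F/∂x = 2x
  ∂F/∂y = 5y^4

so d/dx[F(x, y(x))] = ∂F/∂x + (∂F/∂y)·y' = 0. Rearranging,
  dy/dx = -(∂F/∂x)/(∂F/∂y) = -(2x)/(5y^4) = -2x/(5y^4)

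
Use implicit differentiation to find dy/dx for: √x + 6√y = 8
Apply d/dx to both sides, remembering that y depends on x. Each occurrence of y therefore brings in a y' = dy/dx via the chain rule.

With F(x, y) equal to the left-hand side minus the right, differentiate F term by term:
  d/dx[√(x)] = 1/(2√(x))
  d/dx[6√(y)] = 3·y'/√(y)
  d/dx[-8] = 0
Adding these up, d/dx[F] = 0 becomes
  (1/(2√(x))) + (3/√(y))·y' = 0,
so isolating y',
  dy/dx = -(1/(2√(x)))/(3/√(y)) = -√(y)/(6√(x))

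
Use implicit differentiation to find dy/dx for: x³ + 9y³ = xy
Differentiate the relation implicitly: treat y = y(x) and apply the chain rule, so every y-derivative picks up a y' = dy/dx factor.

With everything moved to the left-hand side, differentiate term by term:
  d/dx[x^3] = 3x^2
  d/dx[-xy] = -x·y' - y
  d/dx[9y^3] = 27y^2·y'

Separating the contributions that come from x directly and those that come through y:
  without y':      3x^2 - y
  multiplying y':  -x + 27y^2

so (3x^2 - y) + (-x + 27y^2)·y' = 0, and therefore
  dy/dx = -(3x^2 - y)/(-x + 27y^2) = (3x^2 - y)/(x - 27y^2)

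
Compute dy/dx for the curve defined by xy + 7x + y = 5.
Differentiate the relation implicitly: treat y = y(x) and apply the chain rule, so every y-derivative picks up a y' = dy/dx factor.

With everything moved to the left-hand side, differentiate term by term:
  d/dx[xy] = x·y' + y
  d/dx[7x] = 7
  d/dx[y] = y'
  d/dx[-5] = 0

Separating the contributions that come from x directly and those that come through y:
  without y':      y + 7
  multiplying y':  x + 1

so (y + 7) + (x + 1)·y' = 0, and therefore
  dy/dx = -(y + 7)/(x + 1) = (-y - 7)/(x + 1)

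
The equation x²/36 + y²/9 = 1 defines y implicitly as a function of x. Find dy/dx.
Take d/dx of both sides. Since y is implicitly a function of x, the chain rule attaches a y' = dy/dx factor whenever we differentiate through y.

Set F(x, y) = (left side) − (right side), so the curve is F = 0. Differentiating each term of F:
  d/dx[x^2/36] = x/18
  d/dx[y^2/9] = 2y·y'/9
  d/dx[-1] = 0

Collecting, the y'-free part is the partial derivative in x and the y' coefficient is the partial derivative in y:
  ∂F/∂x = x/18
  ∂F/∂y = 2y/9

so d/dx[F(x, y(x))] = ∂F/∂x + (∂F/∂y)·y' = 0. Rearranging,
  dy/dx = -(∂F/∂x)/(∂F/∂y) = -(x/18)/(2y/9) = -x/(4y)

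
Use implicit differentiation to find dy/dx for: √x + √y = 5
Differentiate both sides with respect to x, treating y as y(x). By the chain rule, any term containing y contributes a factor of y' = dy/dx when we differentiate it.

Move every term to one side and write the relation as F(x, y) = 0. Term by term,
  d/dx[√(x)] = 1/(2√(x))
  d/dx[√(y)] = y'/(2√(y))
  d/dx[-5] = 0

The pieces without y' make up ∂F/∂x and the coefficient of y' is ∂F/∂y:
  ∂F/∂x = 1/(2√(x)),
  ∂F/∂y = 1/(2√(y)).

Since d/dx[F] = ∂F/∂x + (∂F/∂y)·y' = 0, solve for y':
  (∂F/∂y)·y' = -∂F/∂x
  dy/dx = -(∂F/∂x)/(∂F/∂y) = -(1/(2√(x)))/(1/(2√(y))) = -√(y)/√(x)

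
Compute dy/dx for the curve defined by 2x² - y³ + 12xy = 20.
Apply d/dx to both sides, remembering that y depends on x. Each occurrence of y therefore brings in a y' = dy/dx via the chain rule.

With F(x, y) equal to the left-hand side minus the right, differentiate F term by term:
  d/dx[2x^2] = 4x
  d/dx[12xy] = 12x·y' + 12y
  d/dx[-y^3] = -3y^2·y'
  d/dx[-20] = 0
Adding these up, d/dx[F] = 0 becomes
  (4x + 12y) + (12x - 3y^2)·y' = 0,
so isolating y',
  dy/dx = -(4x + 12y)/(12x - 3y^2) = 4(-x - 3y)/(3(4x - y^2))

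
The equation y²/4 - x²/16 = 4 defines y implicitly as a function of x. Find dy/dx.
Take d/dx of both sides. Since y is implicitly a function of x, the chain rule attaches a y' = dy/dx factor whenever we differentiate through y.

Set F(x, y) = (left side) − (right side), so the curve is F = 0. Differentiating each term of F:
  d/dx[-x^2/16] = -x/8
  d/dx[y^2/4] = y·y'/2
  d/dx[-4] = 0

Collecting, the y'-free part is the partial derivative in x and the y' coefficient is the partial derivative in y:
  ∂F/∂x = -x/8
  ∂F/∂y = y/2

so d/dx[F(x, y(x))] = ∂F/∂x + (∂F/∂y)·y' = 0. Rearranging,
  dy/dx = -(∂F/∂x)/(∂F/∂y) = -(-x/8)/(y/2) = x/(4y)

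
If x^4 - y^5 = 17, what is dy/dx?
Take d/dx of both sides. Since y is implicitly a function of x, the chain rule attaches a y' = dy/dx factor whenever we differentiate through y.

Set F(x, y) = (left side) − (right side), so the curve is F = 0. Differentiating each term of F:
  d/dx[x^4] = 4x^3
  d/dx[-y^5] = -5y^4·y'
  d/dx[-17] = 0

Collecting, the y'-free part is the partial derivative in x and the y' coefficient is the partial derivative in y:
  ∂F/∂x = 4x^3
  ∂F/∂y = -5y^4

so d/dx[F(x, y(x))] = ∂F/∂x + (∂F/∂y)·y' = 0. Rearranging,
  dy/dx = -(∂F/∂x)/(∂F/∂y) = -(4x^3)/(-5y^4) = 4x^3/(5y^4)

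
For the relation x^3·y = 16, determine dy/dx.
Differentiate both sides with respect to x, treating y as y(x). By the chain rule, any term containing y contributes a factor of y' = dy/dx when we differentiate it.

Move every term to one side and write the relation as F(x, y) = 0. Term by term,
  d/dx[x^3y] = x^3·y' + 3x^2y
  d/dx[-16] = 0

The pieces without y' make up ∂F/∂x and the coefficient of y' is ∂F/∂y:
  ∂F/∂x = 3x^2y,
  ∂F/∂y = x^3.

Since d/dx[F] = ∂F/∂x + (∂F/∂y)·y' = 0, solve for y':
  (∂F/∂y)·y' = -∂F/∂x
  dy/dx = -(∂F/∂x)/(∂F/∂y) = -(3x^2y)/(x^3) = -3y/x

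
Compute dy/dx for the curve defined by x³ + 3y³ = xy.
Take d/dx of both sides. Since y is implicitly a function of x, the chain rule attaches a y' = dy/dx factor whenever we differentiate through y.

Set F(x, y) = (left side) − (right side), so the curve is F = 0. Differentiating each term of F:
  d/dx[x^3] = 3x^2
  d/dx[-xy] = -x·y' - y
  d/dx[3y^3] = 9y^2·y'

Collecting, the y'-free part is the partial derivative in x and the y' coefficient is the partial derivative in y:
  ∂F/∂x = 3x^2 - y
  ∂F/∂y = -x + 9y^2

so d/dx[F(x, y(x))] = ∂F/∂x + (∂F/∂y)·y' = 0. Rearranging,
  dy/dx = -(∂F/∂x)/(∂F/∂y) = -(3x^2 - y)/(-x + 9y^2) = (3x^2 - y)/(x - 9y^2)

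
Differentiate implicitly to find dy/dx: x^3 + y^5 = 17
Differentiate both sides with respect to x, treating y as y(x). By the chain rule, any term containing y contributes a factor of y' = dy/dx when we differentiate it.

Move every term to one side and write the relation as F(x, y) = 0. Term by term,
  d/dx[x^3] = 3x^2
  d/dx[y^5] = 5y^4·y'
  d/dx[-17] = 0

The pieces without y' make up ∂F/∂x and the coefficient of y' is ∂F/∂y:
  ∂F/∂x = 3x^2,
  ∂F/∂y = 5y^4.

Since d/dx[F] = ∂F/∂x + (∂F/∂y)·y' = 0, solve for y':
  (∂F/∂y)·y' = -∂F/∂x
  dy/dx = -(∂F/∂x)/(∂F/∂y) = -(3x^2)/(5y^4) = -3x^2/(5y^4)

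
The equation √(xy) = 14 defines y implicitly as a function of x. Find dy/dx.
Differentiate the relation implicitly: treat y = y(x) and apply the chain rule, so every y-derivative picks up a y' = dy/dx factor.

With everything moved to the left-hand side, differentiate term by term:
  d/dx[√(xy)] = √(xy)(x·y'/2 + y/2)/(xy)
  d/dx[-14] = 0

Separating the contributions that come from x directly and those that come through y:
  without y':      √(xy)/(2x)
  multiplying y':  √(xy)/(2y)

so (√(xy)/(2x)) + (√(xy)/(2y))·y' = 0, and therefore
  dy/dx = -(√(xy)/(2x))/(√(xy)/(2y)) = -y/x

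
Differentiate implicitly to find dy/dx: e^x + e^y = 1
Differentiate both sides with respect to x, treating y as y(x). By the chain rule, any term containing y contributes a factor of y' = dy/dx when we differentiate it.

Move every term to one side and write the relation as F(x, y) = 0. Term by term,
  d/dx[e^(x)] = e^(x)
  d/dx[e^(y)] = y'·e^(y)
  d/dx[-1] = 0

The pieces without y' make up ∂F/∂x and the coefficient of y' is ∂F/∂y:
  ∂F/∂x = e^(x),
  ∂F/∂y = e^(y).

Since d/dx[F] = ∂F/∂x + (∂F/∂y)·y' = 0, solve for y':
  (∂F/∂y)·y' = -∂F/∂x
  dy/dx = -(∂F/∂x)/(∂F/∂y) = -(e^(x))/(e^(y)) = -e^(x - y)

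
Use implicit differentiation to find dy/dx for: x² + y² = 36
Apply d/dx to both sides, remembering that y depends on x. Each occurrence of y therefore brings in a y' = dy/dx via the chain rule.

With F(x, y) equal to the left-hand side minus the right, differentiate F term by term:
  d/dx[x^2] = 2x
  d/dx[y^2] = 2y·y'
  d/dx[-36] = 0
Adding these up, d/dx[F] = 0 becomes
  (2x) + (2y)·y' = 0,
so isolating y',
  dy/dx = -(2x)/(2y) = -x/y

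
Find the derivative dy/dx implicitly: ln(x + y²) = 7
Differentiate the relation implicitly: treat y = y(x) and apply the chain rule, so every y-derivative picks up a y' = dy/dx factor.

With everything moved to the left-hand side, differentiate term by term:
  d/dx[ln(x + y^2)] = (2y·y' + 1)/(x + y^2)
  d/dx[-7] = 0

Separating the contributions that come from x directly and those that come through y:
  without y':      1/(x + y^2)
  multiplying y':  2y/(x + y^2)

so (1/(x + y^2)) + (2y/(x + y^2))·y' = 0, and therefore
  dy/dx = -(1/(x + y^2))/(2y/(x + y^2)) = -1/(2y)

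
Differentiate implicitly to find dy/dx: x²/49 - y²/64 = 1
Differentiate both sides with respect to x, treating y as y(x). By the chain rule, any term containing y contributes a factor of y' = dy/dx when we differentiate it.

Move every term to one side and write the relation as F(x, y) = 0. Term by term,
  d/dx[x^2/49] = 2x/49
  d/dx[-y^2/64] = -y·y'/32
  d/dx[-1] = 0

The pieces without y' make up ∂F/∂x and the coefficient of y' is ∂F/∂y:
  ∂F/∂x = 2x/49,
  ∂F/∂y = -y/32.

Since d/dx[F] = ∂F/∂x + (∂F/∂y)·y' = 0, solve for y':
  (∂F/∂y)·y' = -∂F/∂x
  dy/dx = -(∂F/∂x)/(∂F/∂y) = -(2x/49)/(-y/32) = 64x/(49y)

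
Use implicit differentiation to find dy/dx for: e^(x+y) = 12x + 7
Take d/dx of both sides. Since y is implicitly a function of x, the chain rule attaches a y' = dy/dx factor whenever we differentiate through y.

Set F(x, y) = (left side) − (right side), so the curve is F = 0. Differentiating each term of F:
  d/dx[-12x] = -12
  d/dx[e^(x + y)] = (y' + 1)·e^(x + y)
  d/dx[-7] = 0

Collecting, the y'-free part is the partial derivative in x and the y' coefficient is the partial derivative in y:
  ∂F/∂x = e^(x + y) - 12
  ∂F/∂y = e^(x + y)

so d/dx[F(x, y(x))] = ∂F/∂x + (∂F/∂y)·y' = 0. Rearranging,
  dy/dx = -(∂F/∂x)/(∂F/∂y) = -(e^(x + y) - 12)/(e^(x + y)) = 12e^(-x - y) - 1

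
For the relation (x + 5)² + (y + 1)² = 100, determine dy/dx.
Apply d/dx to both sides, remembering that y depends on x. Each occurrence of y therefore brings in a y' = dy/dx via the chain rule.

With F(x, y) equal to the left-hand side minus the right, differentiate F term by term:
  d/dx[(x + 5)^2] = 2x + 10
  d/dx[(y + 1)^2] = 2·y'(y + 1)
  d/dx[-100] = 0
Adding these up, d/dx[F] = 0 becomes
  (2x + 10) + (2y + 2)·y' = 0,
so isolating y',
  dy/dx = -(2x + 10)/(2y + 2) = (-x - 5)/(y + 1)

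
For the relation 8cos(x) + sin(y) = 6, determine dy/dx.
Apply d/dx to both sides, remembering that y depends on x. Each occurrence of y therefore brings in a y' = dy/dx via the chain rule.

With F(x, y) equal to the left-hand side minus the right, differentiate F term by term:
  d/dx[sin(y)] = y'·cos(y)
  d/dx[8cos(x)] = -8sin(x)
  d/dx[-6] = 0
Adding these up, d/dx[F] = 0 becomes
  (-8sin(x)) + (cos(y))·y' = 0,
so isolating y',
  dy/dx = -(-8sin(x))/(cos(y)) = 8sin(x)/cos(y)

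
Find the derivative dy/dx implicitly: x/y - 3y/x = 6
Differentiate both sides with respect to x, treating y as y(x). By the chain rule, any term containing y contributes a factor of y' = dy/dx when we differentiate it.

Move every term to one side and write the relation as F(x, y) = 0. Term by term,
  d/dx[x/y] = -x·y'/y^2 + 1/y
  d/dx[-3y/x] = -3·y'/x + 3y/x^2
  d/dx[-6] = 0

The pieces without y' make up ∂F/∂x and the coefficient of y' is ∂F/∂y:
  ∂F/∂x = 1/y + 3y/x^2,
  ∂F/∂y = -x/y^2 - 3/x.

Since d/dx[F] = ∂F/∂x + (∂F/∂y)·y' = 0, solve for y':
  (∂F/∂y)·y' = -∂F/∂x
  dy/dx = -(∂F/∂x)/(∂F/∂y) = -(1/y + 3y/x^2)/(-x/y^2 - 3/x)
        = -((x^2 + 3y^2)/(x^2y))/(-(x^2 + 3y^2)/(xy^2)) = y/x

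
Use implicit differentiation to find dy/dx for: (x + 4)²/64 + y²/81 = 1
Differentiate both sides with respect to x, treating y as y(x). By the chain rule, any term containing y contributes a factor of y' = dy/dx when we differentiate it.

Move every term to one side and write the relation as F(x, y) = 0. Term by term,
  d/dx[y^2/81] = 2y·y'/81
  d/dx[(x + 4)^2/64] = x/32 + 1/8
  d/dx[-1] = 0

The pieces without y' make up ∂F/∂x and the coefficient of y' is ∂F/∂y:
  ∂F/∂x = x/32 + 1/8,
  ∂F/∂y = 2y/81.

Since d/dx[F] = ∂F/∂x + (∂F/∂y)·y' = 0, solve for y':
  (∂F/∂y)·y' = -∂F/∂x
  dy/dx = -(∂F/∂x)/(∂F/∂y) = -(x/32 + 1/8)/(2y/81)
        = -((x + 4)/32)/(2y/81) = 81(-x - 4)/(64y)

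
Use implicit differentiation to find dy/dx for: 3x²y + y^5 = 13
Differentiate both sides with respect to x, treating y as y(x). By the chain rule, any term containing y contributes a factor of y' = dy/dx when we differentiate it.

Move every term to one side and write the relation as F(x, y) = 0. Term by term,
  d/dx[3x^2y] = 3x^2·y' + 6xy
  d/dx[y^5] = 5y^4·y'
  d/dx[-13] = 0

The pieces without y' make up ∂F/∂x and the coefficient of y' is ∂F/∂y:
  ∂F/∂x = 6xy,
  ∂F/∂y = 3x^2 + 5y^4.

Since d/dx[F] = ∂F/∂x + (∂F/∂y)·y' = 0, solve for y':
  (∂F/∂y)·y' = -∂F/∂x
  dy/dx = -(∂F/∂x)/(∂F/∂y) = -(6xy)/(3x^2 + 5y^4) = -6xy/(3x^2 + 5y^4)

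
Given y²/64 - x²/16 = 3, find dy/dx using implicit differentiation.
Take d/dx of both sides. Since y is implicitly a function of x, the chain rule attaches a y' = dy/dx factor whenever we differentiate through y.

Set F(x, y) = (left side) − (right side), so the curve is F = 0. Differentiating each term of F:
  d/dx[-x^2/16] = -x/8
  d/dx[y^2/64] = y·y'/32
  d/dx[-3] = 0

Collecting, the y'-free part is the partial derivative in x and the y' coefficient is the partial derivative in y:
  ∂F/∂x = -x/8
  ∂F/∂y = y/32

so d/dx[F(x, y(x))] = ∂F/∂x + (∂F/∂y)·y' = 0. Rearranging,
  dy/dx = -(∂F/∂x)/(∂F/∂y) = -(-x/8)/(y/32) = 4x/y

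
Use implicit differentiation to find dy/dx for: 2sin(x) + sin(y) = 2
Differentiate the relation implicitly: treat y = y(x) and apply the chain rule, so every y-derivative picks up a y' = dy/dx factor.

With everything moved to the left-hand side, differentiate term by term:
  d/dx[2sin(x)] = 2cos(x)
  d/dx[sin(y)] = y'·cos(y)
  d/dx[-2] = 0

Separating the contributions that come from x directly and those that come through y:
  without y':      2cos(x)
  multiplying y':  cos(y)

so (2cos(x)) + (cos(y))·y' = 0, and therefore
  dy/dx = -(2cos(x))/(cos(y)) = -2cos(x)/cos(y)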